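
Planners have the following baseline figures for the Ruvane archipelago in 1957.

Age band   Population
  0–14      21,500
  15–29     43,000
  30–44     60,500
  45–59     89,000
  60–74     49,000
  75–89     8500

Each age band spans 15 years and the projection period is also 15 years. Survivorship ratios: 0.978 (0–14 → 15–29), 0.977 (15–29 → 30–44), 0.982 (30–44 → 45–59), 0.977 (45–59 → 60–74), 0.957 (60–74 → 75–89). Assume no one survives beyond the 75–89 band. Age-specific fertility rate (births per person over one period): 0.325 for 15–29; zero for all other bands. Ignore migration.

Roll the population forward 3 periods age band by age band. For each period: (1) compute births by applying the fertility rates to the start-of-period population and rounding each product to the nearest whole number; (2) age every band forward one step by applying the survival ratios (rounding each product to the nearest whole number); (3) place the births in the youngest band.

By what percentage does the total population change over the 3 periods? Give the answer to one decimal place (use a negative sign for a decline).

Call the groups 1 to 6, youngest first.
— Period 1 —
Births: 43000 × 0.325 = 13975
Group 2: 21500 × 0.978 = 21027
Group 3: 43000 × 0.977 = 42011
Group 4: 60500 × 0.982 = 59411
Group 5: 89000 × 0.977 = 86953
Group 6: 49000 × 0.957 = 46893
Giving 13975 / 21027 / 42011 / 59411 / 86953 / 46893.
— Period 2 —
Births: 21027 × 0.325 = 6834
Group 2: 13975 × 0.978 = 13668
Group 3: 21027 × 0.977 = 20543
Group 4: 42011 × 0.982 = 41255
Group 5: 59411 × 0.977 = 58045
Group 6: 86953 × 0.957 = 83214
Giving 6834 / 13668 / 20543 / 41255 / 58045 / 83214.
— Period 3 —
Births: 13668 × 0.325 = 4442
Group 2: 6834 × 0.978 = 6684
Group 3: 13668 × 0.977 = 13354
Group 4: 20543 × 0.982 = 20173
Group 5: 41255 × 0.977 = 40306
Group 6: 58045 × 0.957 = 55549
Giving 4442 / 6684 / 13354 / 20173 / 40306 / 55549.
Total: 271500 → 140508; change = -130992; percentage change = -48.2%

-48.2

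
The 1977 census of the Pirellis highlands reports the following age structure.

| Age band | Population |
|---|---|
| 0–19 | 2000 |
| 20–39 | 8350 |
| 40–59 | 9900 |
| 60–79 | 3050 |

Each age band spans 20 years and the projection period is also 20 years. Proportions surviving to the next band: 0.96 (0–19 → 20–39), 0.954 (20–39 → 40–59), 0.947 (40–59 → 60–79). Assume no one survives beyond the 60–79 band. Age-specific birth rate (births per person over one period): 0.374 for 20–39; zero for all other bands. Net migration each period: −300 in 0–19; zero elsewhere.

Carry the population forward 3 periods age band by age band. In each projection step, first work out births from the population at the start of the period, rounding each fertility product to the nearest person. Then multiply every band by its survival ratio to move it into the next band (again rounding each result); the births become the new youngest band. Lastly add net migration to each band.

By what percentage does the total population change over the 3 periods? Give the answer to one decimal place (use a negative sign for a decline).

-76.7

— Period 1 —
Births: 8350 × 0.374 = 3123
20–39: 2000 × 0.96 = 1920
40–59: 8350 × 0.954 = 7966
60–79: 9900 × 0.947 = 9375
Net migration: 0–19 − 300 → 2823
→ [2823, 1920, 7966, 9375]
— Period 2 —
Births: 1920 × 0.374 = 718
20–39: 2823 × 0.96 = 2710
40–59: 1920 × 0.954 = 1832
60–79: 7966 × 0.947 = 7544
Net migration: 0–19 − 300 → 418
→ [418, 2710, 1832, 7544]
— Period 3 —
Births: 2710 × 0.374 = 1014
20–39: 418 × 0.96 = 401
40–59: 2710 × 0.954 = 2585
60–79: 1832 × 0.947 = 1735
Net migration: 0–19 − 300 → 714
→ [714, 401, 2585, 1735]
Total: 23300 → 5435; change = -17865; percentage change = -76.7%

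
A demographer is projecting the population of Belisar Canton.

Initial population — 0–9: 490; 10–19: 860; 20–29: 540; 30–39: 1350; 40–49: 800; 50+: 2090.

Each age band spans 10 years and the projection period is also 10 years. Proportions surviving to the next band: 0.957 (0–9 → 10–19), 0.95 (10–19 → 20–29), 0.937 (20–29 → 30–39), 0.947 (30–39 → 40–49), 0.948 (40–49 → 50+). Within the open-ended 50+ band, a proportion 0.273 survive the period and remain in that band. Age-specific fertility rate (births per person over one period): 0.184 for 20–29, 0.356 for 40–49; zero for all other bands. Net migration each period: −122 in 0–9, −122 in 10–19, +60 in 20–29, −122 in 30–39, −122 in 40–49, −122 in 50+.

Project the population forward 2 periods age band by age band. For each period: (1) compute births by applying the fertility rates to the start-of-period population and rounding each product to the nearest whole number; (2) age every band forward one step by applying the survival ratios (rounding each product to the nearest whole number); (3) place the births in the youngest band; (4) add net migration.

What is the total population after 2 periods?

3216

[period 1]
Births: 540 * 0.184 = 99 ; 800 * 0.356 = 285 → total 384
10–19: 490 * 0.957 = 469
20–29: 860 * 0.95 = 817
30–39: 540 * 0.937 = 506
40–49: 1350 * 0.947 = 1278
50+: 800 * 0.948 + 2090 * 0.273 = 758 + 571 = 1329
Net migration: 0–9 − 122 → 262; 10–19 − 122 → 347; 20–29 + 60 → 877; 30–39 − 122 → 384; 40–49 − 122 → 1156; 50+ − 122 → 1207
Giving 262 / 347 / 877 / 384 / 1156 / 1207.
[period 2]
Births: 877 * 0.184 = 161 ; 1156 * 0.356 = 412 → total 573
10–19: 262 * 0.957 = 251
20–29: 347 * 0.95 = 330
30–39: 877 * 0.937 = 822
40–49: 384 * 0.947 = 364
50+: 1156 * 0.948 + 1207 * 0.273 = 1096 + 330 = 1426
Net migration: 0–9 − 122 → 451; 10–19 − 122 → 129; 20–29 + 60 → 390; 30–39 − 122 → 700; 40–49 − 122 → 242; 50+ − 122 → 1304
Giving 451 / 129 / 390 / 700 / 242 / 1304.
Total after period 2: 451 + 129 + 390 + 700 + 242 + 1304 = 3216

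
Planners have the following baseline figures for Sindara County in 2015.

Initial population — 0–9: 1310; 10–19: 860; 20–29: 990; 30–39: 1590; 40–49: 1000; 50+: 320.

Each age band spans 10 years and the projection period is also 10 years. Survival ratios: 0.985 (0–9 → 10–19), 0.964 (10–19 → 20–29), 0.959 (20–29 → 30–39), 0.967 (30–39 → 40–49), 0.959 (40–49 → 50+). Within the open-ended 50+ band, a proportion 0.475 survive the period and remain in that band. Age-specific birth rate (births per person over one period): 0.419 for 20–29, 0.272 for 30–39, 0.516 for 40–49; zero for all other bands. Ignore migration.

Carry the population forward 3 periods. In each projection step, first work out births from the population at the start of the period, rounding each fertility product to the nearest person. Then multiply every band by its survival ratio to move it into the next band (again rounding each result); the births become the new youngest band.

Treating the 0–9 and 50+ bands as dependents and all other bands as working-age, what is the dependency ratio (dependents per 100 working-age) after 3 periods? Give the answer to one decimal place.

65.6

Let band 1 be 0–9 through band 6 = 50+.
Period 1:
Births: 990 * 0.419 = 415 ; 1590 * 0.272 = 432 ; 1000 * 0.516 = 516 — total 1363
Band 2: 1310 * 0.985 = 1290
Band 3: 860 * 0.964 = 829
Band 4: 990 * 0.959 = 949
Band 5: 1590 * 0.967 = 1538
Band 6: 1000 * 0.959 + 320 * 0.475 = 959 + 152 = 1111
End of period: [1363, 1290, 829, 949, 1538, 1111]
Period 2:
Births: 829 * 0.419 = 347 ; 949 * 0.272 = 258 ; 1538 * 0.516 = 794 — total 1399
Band 2: 1363 * 0.985 = 1343
Band 3: 1290 * 0.964 = 1244
Band 4: 829 * 0.959 = 795
Band 5: 949 * 0.967 = 918
Band 6: 1538 * 0.959 + 1111 * 0.475 = 1475 + 528 = 2003
End of period: [1399, 1343, 1244, 795, 918, 2003]
Period 3:
Births: 1244 * 0.419 = 521 ; 795 * 0.272 = 216 ; 918 * 0.516 = 474 — total 1211
Band 2: 1399 * 0.985 = 1378
Band 3: 1343 * 0.964 = 1295
Band 4: 1244 * 0.959 = 1193
Band 5: 795 * 0.967 = 769
Band 6: 918 * 0.959 + 2003 * 0.475 = 880 + 951 = 1831
End of period: [1211, 1378, 1295, 1193, 769, 1831]
Dependents (band 0–9 + band 50+) = 1211 + 1831 = 3042; working-age = 4635; ratio = 3042/4635 × 100 = 65.6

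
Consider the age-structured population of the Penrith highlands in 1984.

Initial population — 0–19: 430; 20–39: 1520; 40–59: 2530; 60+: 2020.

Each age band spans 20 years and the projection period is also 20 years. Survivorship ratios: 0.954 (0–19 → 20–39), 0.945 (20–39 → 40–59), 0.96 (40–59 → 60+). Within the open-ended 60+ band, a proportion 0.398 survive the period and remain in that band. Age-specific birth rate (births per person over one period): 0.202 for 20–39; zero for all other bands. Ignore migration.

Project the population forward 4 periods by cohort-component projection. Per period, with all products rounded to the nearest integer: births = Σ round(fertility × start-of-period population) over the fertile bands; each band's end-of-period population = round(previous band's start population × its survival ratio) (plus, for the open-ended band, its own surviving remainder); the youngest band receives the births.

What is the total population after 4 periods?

983

Numbering the groups 1..4 from youngest to oldest:
— Period 1 —
Births: 1520 × 0.202 = 307
Group 2: 430 × 0.954 = 410
Group 3: 1520 × 0.945 = 1436
Group 4: 2530 × 0.96 + 2020 × 0.398 = 2429 + 804 = 3233
End of period: [307, 410, 1436, 3233]
— Period 2 —
Births: 410 × 0.202 = 83
Group 2: 307 × 0.954 = 293
Group 3: 410 × 0.945 = 387
Group 4: 1436 × 0.96 + 3233 × 0.398 = 1379 + 1287 = 2666
End of period: [83, 293, 387, 2666]
— Period 3 —
Births: 293 × 0.202 = 59
Group 2: 83 × 0.954 = 79
Group 3: 293 × 0.945 = 277
Group 4: 387 × 0.96 + 2666 × 0.398 = 372 + 1061 = 1433
End of period: [59, 79, 277, 1433]
— Period 4 —
Births: 79 × 0.202 = 16
Group 2: 59 × 0.954 = 56
Group 3: 79 × 0.945 = 75
Group 4: 277 × 0.96 + 1433 × 0.398 = 266 + 570 = 836
End of period: [16, 56, 75, 836]
Total after period 4: 16 + 56 + 75 + 836 = 983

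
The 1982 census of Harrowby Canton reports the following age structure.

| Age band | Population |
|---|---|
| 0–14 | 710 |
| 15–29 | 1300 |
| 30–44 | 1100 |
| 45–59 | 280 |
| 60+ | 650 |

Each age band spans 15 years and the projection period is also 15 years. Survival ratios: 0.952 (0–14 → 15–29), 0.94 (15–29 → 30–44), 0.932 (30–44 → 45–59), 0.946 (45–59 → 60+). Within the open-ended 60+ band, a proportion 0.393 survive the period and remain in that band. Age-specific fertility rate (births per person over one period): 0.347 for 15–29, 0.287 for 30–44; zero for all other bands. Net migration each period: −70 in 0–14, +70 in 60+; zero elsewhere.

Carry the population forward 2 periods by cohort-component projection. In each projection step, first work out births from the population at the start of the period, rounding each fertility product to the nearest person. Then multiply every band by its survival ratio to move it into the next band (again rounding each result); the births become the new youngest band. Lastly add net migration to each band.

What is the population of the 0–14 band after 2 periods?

Numbering the groups 1..5 from youngest to oldest:
Period 1:
Births: 1300 × 0.347 = 451 ; 1100 × 0.287 = 316 → total 767
Group 2: 710 × 0.952 = 676
Group 3: 1300 × 0.94 = 1222
Group 4: 1100 × 0.932 = 1025
Group 5: 280 × 0.946 + 650 × 0.393 = 265 + 255 = 520
Net migration: Group 1 − 70 → 697; Group 5 + 70 → 590
Giving 697 / 676 / 1222 / 1025 / 590.
Period 2:
Births: 676 × 0.347 = 235 ; 1222 × 0.287 = 351 → total 586
Group 2: 697 × 0.952 = 664
Group 3: 676 × 0.94 = 635
Group 4: 1222 × 0.932 = 1139
Group 5: 1025 × 0.946 + 590 × 0.393 = 970 + 232 = 1202
Net migration: Group 1 − 70 → 516; Group 5 + 70 → 1272
Giving 516 / 664 / 635 / 1139 / 1272.

516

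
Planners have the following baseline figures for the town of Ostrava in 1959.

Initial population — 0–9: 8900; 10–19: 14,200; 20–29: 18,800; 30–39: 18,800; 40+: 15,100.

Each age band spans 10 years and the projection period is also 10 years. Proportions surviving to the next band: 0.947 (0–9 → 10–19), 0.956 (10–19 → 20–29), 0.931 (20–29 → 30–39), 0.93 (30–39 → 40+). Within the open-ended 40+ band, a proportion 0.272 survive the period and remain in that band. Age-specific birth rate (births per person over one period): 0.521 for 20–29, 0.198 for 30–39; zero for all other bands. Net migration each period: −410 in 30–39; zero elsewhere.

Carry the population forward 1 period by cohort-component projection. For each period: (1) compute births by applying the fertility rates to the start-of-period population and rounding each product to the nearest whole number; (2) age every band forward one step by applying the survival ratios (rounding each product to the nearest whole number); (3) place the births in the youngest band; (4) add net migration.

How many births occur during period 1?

[period 1]
Births: 18800 * 0.521 = 9795  |  18800 * 0.198 = 3722 → total 13517
10–19: 8900 * 0.947 = 8428
20–29: 14200 * 0.956 = 13575
30–39: 18800 * 0.931 = 17503
40+: 18800 * 0.93 + 15100 * 0.272 = 17484 + 4107 = 21591
Net migration: 30–39 − 410 → 17093
→ [13517, 8428, 13575, 17093, 21591]

13517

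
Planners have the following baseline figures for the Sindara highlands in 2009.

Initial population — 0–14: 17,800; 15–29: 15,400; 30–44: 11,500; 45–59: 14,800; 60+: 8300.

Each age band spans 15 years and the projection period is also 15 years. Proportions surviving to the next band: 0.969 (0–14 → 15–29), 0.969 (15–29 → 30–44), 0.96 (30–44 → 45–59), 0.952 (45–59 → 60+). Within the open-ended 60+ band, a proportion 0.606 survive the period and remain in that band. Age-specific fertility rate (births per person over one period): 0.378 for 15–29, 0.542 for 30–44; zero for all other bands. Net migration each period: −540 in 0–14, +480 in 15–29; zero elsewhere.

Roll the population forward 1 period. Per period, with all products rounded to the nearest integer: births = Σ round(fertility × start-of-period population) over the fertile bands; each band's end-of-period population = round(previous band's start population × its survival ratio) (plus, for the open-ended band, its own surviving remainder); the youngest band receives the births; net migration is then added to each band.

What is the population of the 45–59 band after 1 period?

11040

— Period 1 —
Births: 15400 × 0.378 = 5821, 11500 × 0.542 = 6233 → 12054
15–29: 17800 × 0.969 = 17248
30–44: 15400 × 0.969 = 14923
45–59: 11500 × 0.96 = 11040
60+: 14800 × 0.952 + 8300 × 0.606 = 14090 + 5030 = 19120
Net migration: 0–14 − 540 → 11514; 15–29 + 480 → 17728
Population now: 0–14=11514, 15–29=17728, 30–44=14923, 45–59=11040, 60+=19120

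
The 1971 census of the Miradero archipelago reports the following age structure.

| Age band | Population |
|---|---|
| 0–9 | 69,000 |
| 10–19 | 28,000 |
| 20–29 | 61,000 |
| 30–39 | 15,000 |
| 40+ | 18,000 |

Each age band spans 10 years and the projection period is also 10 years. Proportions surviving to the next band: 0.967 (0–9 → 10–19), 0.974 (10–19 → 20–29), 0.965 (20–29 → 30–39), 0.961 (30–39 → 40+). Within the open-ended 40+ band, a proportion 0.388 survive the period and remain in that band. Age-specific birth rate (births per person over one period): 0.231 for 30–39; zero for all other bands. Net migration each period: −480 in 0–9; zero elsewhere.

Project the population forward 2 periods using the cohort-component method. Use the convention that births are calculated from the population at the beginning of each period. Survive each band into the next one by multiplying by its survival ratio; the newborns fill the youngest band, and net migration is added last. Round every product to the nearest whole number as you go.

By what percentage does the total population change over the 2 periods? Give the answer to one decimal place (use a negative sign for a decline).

[period 1]
Births: 15000 × 0.231 = 3465
10–19: 69000 × 0.967 = 66723
20–29: 28000 × 0.974 = 27272
30–39: 61000 × 0.965 = 58865
40+: 15000 × 0.961 + 18000 × 0.388 = 14415 + 6984 = 21399
Net migration: 0–9 − 480 → 2985
Population now: 0–9=2985, 10–19=66723, 20–29=27272, 30–39=58865, 40+=21399
[period 2]
Births: 58865 × 0.231 = 13598
10–19: 2985 × 0.967 = 2886
20–29: 66723 × 0.974 = 64988
30–39: 27272 × 0.965 = 26317
40+: 58865 × 0.961 + 21399 × 0.388 = 56569 + 8303 = 64872
Net migration: 0–9 − 480 → 13118
Population now: 0–9=13118, 10–19=2886, 20–29=64988, 30–39=26317, 40+=64872
Total: 191000 → 172181; change = -18819; percentage change = -9.9%

-9.9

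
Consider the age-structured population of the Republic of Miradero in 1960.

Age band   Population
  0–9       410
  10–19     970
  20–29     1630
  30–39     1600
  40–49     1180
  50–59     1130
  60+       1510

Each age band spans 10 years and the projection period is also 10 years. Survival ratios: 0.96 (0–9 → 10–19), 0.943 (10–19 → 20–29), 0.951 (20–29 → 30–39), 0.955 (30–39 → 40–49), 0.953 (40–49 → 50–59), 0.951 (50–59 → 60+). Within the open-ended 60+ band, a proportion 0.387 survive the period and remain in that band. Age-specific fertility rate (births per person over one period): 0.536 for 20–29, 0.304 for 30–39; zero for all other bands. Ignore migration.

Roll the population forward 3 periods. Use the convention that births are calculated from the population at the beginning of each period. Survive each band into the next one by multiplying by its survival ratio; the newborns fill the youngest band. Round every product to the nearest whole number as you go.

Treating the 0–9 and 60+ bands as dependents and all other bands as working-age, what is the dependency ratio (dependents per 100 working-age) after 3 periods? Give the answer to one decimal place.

Numbering the bands 1..7 from youngest to oldest:
— Period 1 —
Births: 1630 × 0.536 = 874  |  1600 × 0.304 = 486 ⇒ total 1360
Band 2: 410 × 0.96 = 394
Band 3: 970 × 0.943 = 915
Band 4: 1630 × 0.951 = 1550
Band 5: 1600 × 0.955 = 1528
Band 6: 1180 × 0.953 = 1125
Band 7: 1130 × 0.951 + 1510 × 0.387 = 1075 + 584 = 1659
Population now: 0–9=1360, 10–19=394, 20–29=915, 30–39=1550, 40–49=1528, 50–59=1125, 60+=1659
— Period 2 —
Births: 915 × 0.536 = 490  |  1550 × 0.304 = 471 ⇒ total 961
Band 2: 1360 × 0.96 = 1306
Band 3: 394 × 0.943 = 372
Band 4: 915 × 0.951 = 870
Band 5: 1550 × 0.955 = 1480
Band 6: 1528 × 0.953 = 1456
Band 7: 1125 × 0.951 + 1659 × 0.387 = 1070 + 642 = 1712
Population now: 0–9=961, 10–19=1306, 20–29=372, 30–39=870, 40–49=1480, 50–59=1456, 60+=1712
— Period 3 —
Births: 372 × 0.536 = 199  |  870 × 0.304 = 264 ⇒ total 463
Band 2: 961 × 0.96 = 923
Band 3: 1306 × 0.943 = 1232
Band 4: 372 × 0.951 = 354
Band 5: 870 × 0.955 = 831
Band 6: 1480 × 0.953 = 1410
Band 7: 1456 × 0.951 + 1712 × 0.387 = 1385 + 663 = 2048
Population now: 0–9=463, 10–19=923, 20–29=1232, 30–39=354, 40–49=831, 50–59=1410, 60+=2048
Dependents (band 0–9 + band 60+) = 463 + 2048 = 2511; working-age = 4750; ratio = 2511/4750 × 100 = 52.9

52.9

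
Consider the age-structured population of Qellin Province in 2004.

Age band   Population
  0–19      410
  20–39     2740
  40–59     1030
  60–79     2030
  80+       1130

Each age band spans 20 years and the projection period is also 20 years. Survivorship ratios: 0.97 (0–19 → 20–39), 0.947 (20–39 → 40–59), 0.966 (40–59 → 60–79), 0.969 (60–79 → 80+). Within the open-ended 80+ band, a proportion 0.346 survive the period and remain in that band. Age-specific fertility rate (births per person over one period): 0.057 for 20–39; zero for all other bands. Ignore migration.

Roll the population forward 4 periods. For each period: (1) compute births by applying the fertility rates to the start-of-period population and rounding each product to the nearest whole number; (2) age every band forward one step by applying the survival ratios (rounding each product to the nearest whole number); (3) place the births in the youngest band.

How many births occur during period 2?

Period 1.
Births: 2740 × 0.057 = 156
20–39: 410 × 0.97 = 398
40–59: 2740 × 0.947 = 2595
60–79: 1030 × 0.966 = 995
80+: 2030 × 0.969 + 1130 × 0.346 = 1967 + 391 = 2358
→ [156, 398, 2595, 995, 2358]
Period 2.
Births: 398 × 0.057 = 23
20–39: 156 × 0.97 = 151
40–59: 398 × 0.947 = 377
60–79: 2595 × 0.966 = 2507
80+: 995 × 0.969 + 2358 × 0.346 = 964 + 816 = 1780
→ [23, 151, 377, 2507, 1780]

23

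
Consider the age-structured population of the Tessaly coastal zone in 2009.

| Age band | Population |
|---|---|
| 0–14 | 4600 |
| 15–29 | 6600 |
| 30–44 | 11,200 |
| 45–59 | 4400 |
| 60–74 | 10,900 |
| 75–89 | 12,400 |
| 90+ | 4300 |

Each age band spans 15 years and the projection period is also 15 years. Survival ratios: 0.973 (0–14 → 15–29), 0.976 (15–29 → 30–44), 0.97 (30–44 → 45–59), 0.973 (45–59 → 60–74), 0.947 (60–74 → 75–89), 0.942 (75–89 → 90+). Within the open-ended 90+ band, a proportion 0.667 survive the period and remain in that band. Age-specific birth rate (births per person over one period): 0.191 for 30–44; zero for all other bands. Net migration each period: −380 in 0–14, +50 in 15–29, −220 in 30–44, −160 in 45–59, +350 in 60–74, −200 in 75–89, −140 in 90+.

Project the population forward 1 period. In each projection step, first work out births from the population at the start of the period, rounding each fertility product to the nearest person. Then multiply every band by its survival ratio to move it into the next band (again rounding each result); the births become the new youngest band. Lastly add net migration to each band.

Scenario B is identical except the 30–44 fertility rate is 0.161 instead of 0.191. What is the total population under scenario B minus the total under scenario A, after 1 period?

Let group 1 be 0–14 through group 7 = 90+.
[period 1]
Births: 11200 * 0.191 = 2139
Group 2: 4600 * 0.973 = 4476
Group 3: 6600 * 0.976 = 6442
Group 4: 11200 * 0.97 = 10864
Group 5: 4400 * 0.973 = 4281
Group 6: 10900 * 0.947 = 10322
Group 7: 12400 * 0.942 + 4300 * 0.667 = 11681 + 2868 = 14549
Net migration: Group 1 − 380 → 1759; Group 2 + 50 → 4526; Group 3 − 220 → 6222; Group 4 − 160 → 10704; Group 5 + 350 → 4631; Group 6 − 200 → 10122; Group 7 − 140 → 14409
Giving 1759 / 4526 / 6222 / 10704 / 4631 / 10122 / 14409.
Scenario A total after 1 period: 52373
Scenario B projection —
[period 1]
Births: 11200 * 0.161 = 1803
Group 2: 4600 * 0.973 = 4476
Group 3: 6600 * 0.976 = 6442
Group 4: 11200 * 0.97 = 10864
Group 5: 4400 * 0.973 = 4281
Group 6: 10900 * 0.947 = 10322
Group 7: 12400 * 0.942 + 4300 * 0.667 = 11681 + 2868 = 14549
Net migration: Group 1 − 380 → 1423; Group 2 + 50 → 4526; Group 3 − 220 → 6222; Group 4 − 160 → 10704; Group 5 + 350 → 4631; Group 6 − 200 → 10122; Group 7 − 140 → 14409
Giving 1423 / 4526 / 6222 / 10704 / 4631 / 10122 / 14409.
Scenario B total after 1 period: 52037
Difference B − A = 52037 − 52373 = -336

-336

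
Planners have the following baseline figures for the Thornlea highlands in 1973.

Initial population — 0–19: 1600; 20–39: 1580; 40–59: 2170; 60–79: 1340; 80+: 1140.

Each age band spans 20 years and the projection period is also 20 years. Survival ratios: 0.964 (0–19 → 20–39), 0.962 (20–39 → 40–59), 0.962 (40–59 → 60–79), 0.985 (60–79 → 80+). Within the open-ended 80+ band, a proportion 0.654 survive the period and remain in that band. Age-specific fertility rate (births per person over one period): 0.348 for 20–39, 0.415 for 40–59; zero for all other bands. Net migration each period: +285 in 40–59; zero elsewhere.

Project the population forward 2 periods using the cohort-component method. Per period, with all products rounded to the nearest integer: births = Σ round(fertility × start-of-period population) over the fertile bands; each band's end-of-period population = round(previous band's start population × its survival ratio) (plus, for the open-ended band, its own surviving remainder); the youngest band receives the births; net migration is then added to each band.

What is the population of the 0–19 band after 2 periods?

Period 1:
Births: 1580 × 0.348 = 550  |  2170 × 0.415 = 901 — total 1451
20–39: 1600 × 0.964 = 1542
40–59: 1580 × 0.962 = 1520
60–79: 2170 × 0.962 = 2088
80+: 1340 × 0.985 + 1140 × 0.654 = 1320 + 746 = 2066
Net migration: 40–59 + 285 → 1805
Population now: 0–19=1451, 20–39=1542, 40–59=1805, 60–79=2088, 80+=2066
Period 2:
Births: 1542 × 0.348 = 537  |  1805 × 0.415 = 749 — total 1286
20–39: 1451 × 0.964 = 1399
40–59: 1542 × 0.962 = 1483
60–79: 1805 × 0.962 = 1736
80+: 2088 × 0.985 + 2066 × 0.654 = 2057 + 1351 = 3408
Net migration: 40–59 + 285 → 1768
Population now: 0–19=1286, 20–39=1399, 40–59=1768, 60–79=1736, 80+=3408

1286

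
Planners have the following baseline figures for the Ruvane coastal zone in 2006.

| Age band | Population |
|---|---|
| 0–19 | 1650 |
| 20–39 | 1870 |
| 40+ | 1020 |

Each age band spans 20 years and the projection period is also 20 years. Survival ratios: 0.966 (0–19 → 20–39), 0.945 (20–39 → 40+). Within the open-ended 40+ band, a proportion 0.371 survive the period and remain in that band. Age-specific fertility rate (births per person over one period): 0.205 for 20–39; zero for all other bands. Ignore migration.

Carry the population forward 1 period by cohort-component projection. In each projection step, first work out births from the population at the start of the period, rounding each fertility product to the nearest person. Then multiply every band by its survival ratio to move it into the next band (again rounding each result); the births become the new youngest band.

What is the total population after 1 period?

[period 1]
Births: 1870 * 0.205 = 383
20–39: 1650 * 0.966 = 1594
40+: 1870 * 0.945 + 1020 * 0.371 = 1767 + 378 = 2145
End of period: [383, 1594, 2145]
Total after period 1: 383 + 1594 + 2145 = 4122

4122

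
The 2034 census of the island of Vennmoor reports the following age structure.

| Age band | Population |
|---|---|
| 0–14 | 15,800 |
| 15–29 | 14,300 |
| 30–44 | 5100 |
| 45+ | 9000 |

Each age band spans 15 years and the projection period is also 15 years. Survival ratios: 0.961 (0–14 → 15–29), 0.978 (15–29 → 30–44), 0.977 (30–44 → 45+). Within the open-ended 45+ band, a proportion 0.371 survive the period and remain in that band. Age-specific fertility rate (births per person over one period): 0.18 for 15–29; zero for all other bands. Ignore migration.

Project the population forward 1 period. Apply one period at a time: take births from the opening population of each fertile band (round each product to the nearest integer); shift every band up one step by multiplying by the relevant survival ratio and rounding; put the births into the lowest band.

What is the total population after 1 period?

Period 1.
Births: 14300 × 0.18 = 2574
15–29: 15800 × 0.961 = 15184
30–44: 14300 × 0.978 = 13985
45+: 5100 × 0.977 + 9000 × 0.371 = 4983 + 3339 = 8322
Population now: 0–14=2574, 15–29=15184, 30–44=13985, 45+=8322
Total after period 1: 2574 + 15184 + 13985 + 8322 = 40065

40065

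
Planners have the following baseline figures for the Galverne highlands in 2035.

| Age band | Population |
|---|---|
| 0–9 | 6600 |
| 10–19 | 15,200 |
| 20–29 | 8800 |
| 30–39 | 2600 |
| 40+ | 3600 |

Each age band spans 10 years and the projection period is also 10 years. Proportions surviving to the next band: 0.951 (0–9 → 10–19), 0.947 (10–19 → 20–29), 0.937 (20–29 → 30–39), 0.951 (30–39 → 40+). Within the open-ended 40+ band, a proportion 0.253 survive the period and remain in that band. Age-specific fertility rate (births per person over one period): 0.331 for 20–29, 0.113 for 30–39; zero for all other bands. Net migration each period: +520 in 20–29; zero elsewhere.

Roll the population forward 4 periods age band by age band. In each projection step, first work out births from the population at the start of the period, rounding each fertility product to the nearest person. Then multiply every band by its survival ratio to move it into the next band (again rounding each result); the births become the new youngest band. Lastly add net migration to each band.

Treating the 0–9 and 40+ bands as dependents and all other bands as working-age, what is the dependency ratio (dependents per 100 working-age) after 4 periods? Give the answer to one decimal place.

After projecting period 1:
Births: 8800 × 0.331 = 2913, 2600 × 0.113 = 294 → 3207
10–19: 6600 × 0.951 = 6277
20–29: 15200 × 0.947 = 14394
30–39: 8800 × 0.937 = 8246
40+: 2600 × 0.951 + 3600 × 0.253 = 2473 + 911 = 3384
Net migration: 20–29 + 520 → 14914
Population now: 0–9=3207, 10–19=6277, 20–29=14914, 30–39=8246, 40+=3384
After projecting period 2:
Births: 14914 × 0.331 = 4937, 8246 × 0.113 = 932 → 5869
10–19: 3207 × 0.951 = 3050
20–29: 6277 × 0.947 = 5944
30–39: 14914 × 0.937 = 13974
40+: 8246 × 0.951 + 3384 × 0.253 = 7842 + 856 = 8698
Net migration: 20–29 + 520 → 6464
Population now: 0–9=5869, 10–19=3050, 20–29=6464, 30–39=13974, 40+=8698
After projecting period 3:
Births: 6464 × 0.331 = 2140, 13974 × 0.113 = 1579 → 3719
10–19: 5869 × 0.951 = 5581
20–29: 3050 × 0.947 = 2888
30–39: 6464 × 0.937 = 6057
40+: 13974 × 0.951 + 8698 × 0.253 = 13289 + 2201 = 15490
Net migration: 20–29 + 520 → 3408
Population now: 0–9=3719, 10–19=5581, 20–29=3408, 30–39=6057, 40+=15490
After projecting period 4:
Births: 3408 × 0.331 = 1128, 6057 × 0.113 = 684 → 1812
10–19: 3719 × 0.951 = 3537
20–29: 5581 × 0.947 = 5285
30–39: 3408 × 0.937 = 3193
40+: 6057 × 0.951 + 15490 × 0.253 = 5760 + 3919 = 9679
Net migration: 20–29 + 520 → 5805
Population now: 0–9=1812, 10–19=3537, 20–29=5805, 30–39=3193, 40+=9679
Dependents (band 0–9 + band 40+) = 1812 + 9679 = 11491; working-age = 12535; ratio = 11491/12535 × 100 = 91.7

91.7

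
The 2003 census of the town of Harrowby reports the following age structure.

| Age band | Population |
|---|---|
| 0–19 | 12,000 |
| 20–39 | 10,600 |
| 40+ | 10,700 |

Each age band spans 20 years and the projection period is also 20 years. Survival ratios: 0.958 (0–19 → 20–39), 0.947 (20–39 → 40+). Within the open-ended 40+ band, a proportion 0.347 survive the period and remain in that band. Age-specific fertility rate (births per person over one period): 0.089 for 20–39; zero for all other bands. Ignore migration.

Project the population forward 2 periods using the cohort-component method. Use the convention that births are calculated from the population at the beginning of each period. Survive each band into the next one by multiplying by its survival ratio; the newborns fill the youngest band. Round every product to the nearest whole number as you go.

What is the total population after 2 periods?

17585

(Groups numbered youngest = 1 to oldest = 3.)
[period 1]
Births: 10600 * 0.089 = 943
Group 2: 12000 * 0.958 = 11496
Group 3: 10600 * 0.947 + 10700 * 0.347 = 10038 + 3713 = 13751
→ [943, 11496, 13751]
[period 2]
Births: 11496 * 0.089 = 1023
Group 2: 943 * 0.958 = 903
Group 3: 11496 * 0.947 + 13751 * 0.347 = 10887 + 4772 = 15659
→ [1023, 903, 15659]
Total after period 2: 1023 + 903 + 15659 = 17585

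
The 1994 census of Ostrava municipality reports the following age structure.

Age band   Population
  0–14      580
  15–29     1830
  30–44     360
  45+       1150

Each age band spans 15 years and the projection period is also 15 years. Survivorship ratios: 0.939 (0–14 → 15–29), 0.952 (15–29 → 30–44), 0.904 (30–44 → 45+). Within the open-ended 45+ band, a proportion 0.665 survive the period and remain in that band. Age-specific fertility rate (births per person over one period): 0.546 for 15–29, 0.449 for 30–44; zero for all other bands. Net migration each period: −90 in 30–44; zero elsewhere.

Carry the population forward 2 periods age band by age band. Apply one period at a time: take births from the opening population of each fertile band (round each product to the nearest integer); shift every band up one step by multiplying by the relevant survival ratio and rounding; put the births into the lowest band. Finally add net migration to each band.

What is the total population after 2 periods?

(Bands numbered youngest = 1 to oldest = 4.)
After projecting period 1:
Births: 1830 × 0.546 = 999 ; 360 × 0.449 = 162 ⇒ total 1161
Band 2: 580 × 0.939 = 545
Band 3: 1830 × 0.952 = 1742
Band 4: 360 × 0.904 + 1150 × 0.665 = 325 + 765 = 1090
Net migration: Band 3 − 90 → 1652
Population now: 0–14=1161, 15–29=545, 30–44=1652, 45+=1090
After projecting period 2:
Births: 545 × 0.546 = 298 ; 1652 × 0.449 = 742 ⇒ total 1040
Band 2: 1161 × 0.939 = 1090
Band 3: 545 × 0.952 = 519
Band 4: 1652 × 0.904 + 1090 × 0.665 = 1493 + 725 = 2218
Net migration: Band 3 − 90 → 429
Population now: 0–14=1040, 15–29=1090, 30–44=429, 45+=2218
Total after period 2: 1040 + 1090 + 429 + 2218 = 4777

4777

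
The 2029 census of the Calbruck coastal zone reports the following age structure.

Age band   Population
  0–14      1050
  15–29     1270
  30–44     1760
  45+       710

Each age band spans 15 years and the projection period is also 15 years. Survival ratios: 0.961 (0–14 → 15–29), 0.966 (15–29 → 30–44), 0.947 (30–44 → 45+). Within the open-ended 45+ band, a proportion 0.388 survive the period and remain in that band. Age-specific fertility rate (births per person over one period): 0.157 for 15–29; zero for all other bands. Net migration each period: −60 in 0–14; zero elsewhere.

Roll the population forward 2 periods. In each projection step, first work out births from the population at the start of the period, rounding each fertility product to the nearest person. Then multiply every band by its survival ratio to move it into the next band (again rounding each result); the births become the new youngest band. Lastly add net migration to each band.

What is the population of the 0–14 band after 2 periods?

Numbering the bands 1..4 from youngest to oldest:
Period 1:
Births: 1270 × 0.157 = 199
Band 2: 1050 × 0.961 = 1009
Band 3: 1270 × 0.966 = 1227
Band 4: 1760 × 0.947 + 710 × 0.388 = 1667 + 275 = 1942
Net migration: Band 1 − 60 → 139
→ [139, 1009, 1227, 1942]
Period 2:
Births: 1009 × 0.157 = 158
Band 2: 139 × 0.961 = 134
Band 3: 1009 × 0.966 = 975
Band 4: 1227 × 0.947 + 1942 × 0.388 = 1162 + 753 = 1915
Net migration: Band 1 − 60 → 98
→ [98, 134, 975, 1915]

98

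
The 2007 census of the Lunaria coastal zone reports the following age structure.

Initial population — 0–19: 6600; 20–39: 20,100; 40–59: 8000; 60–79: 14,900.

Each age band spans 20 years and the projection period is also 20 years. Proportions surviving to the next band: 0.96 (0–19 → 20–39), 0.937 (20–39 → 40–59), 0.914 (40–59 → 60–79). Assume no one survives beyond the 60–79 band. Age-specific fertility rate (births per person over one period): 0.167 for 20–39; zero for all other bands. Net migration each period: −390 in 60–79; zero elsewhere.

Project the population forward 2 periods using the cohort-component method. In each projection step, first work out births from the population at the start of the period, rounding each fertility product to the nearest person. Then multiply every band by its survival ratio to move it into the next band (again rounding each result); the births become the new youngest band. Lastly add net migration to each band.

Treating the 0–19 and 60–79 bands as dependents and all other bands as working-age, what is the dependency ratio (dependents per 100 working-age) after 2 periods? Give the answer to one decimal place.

(Groups numbered youngest = 1 to oldest = 4.)
— Period 1 —
Births: 20100 × 0.167 = 3357
Group 2: 6600 × 0.96 = 6336
Group 3: 20100 × 0.937 = 18834
Group 4: 8000 × 0.914 = 7312
Net migration: Group 4 − 390 → 6922
End of period: [3357, 6336, 18834, 6922]
— Period 2 —
Births: 6336 × 0.167 = 1058
Group 2: 3357 × 0.96 = 3223
Group 3: 6336 × 0.937 = 5937
Group 4: 18834 × 0.914 = 17214
Net migration: Group 4 − 390 → 16824
End of period: [1058, 3223, 5937, 16824]
Dependents (band 0–19 + band 60–79) = 1058 + 16824 = 17882; working-age = 9160; ratio = 17882/9160 × 100 = 195.2

195.2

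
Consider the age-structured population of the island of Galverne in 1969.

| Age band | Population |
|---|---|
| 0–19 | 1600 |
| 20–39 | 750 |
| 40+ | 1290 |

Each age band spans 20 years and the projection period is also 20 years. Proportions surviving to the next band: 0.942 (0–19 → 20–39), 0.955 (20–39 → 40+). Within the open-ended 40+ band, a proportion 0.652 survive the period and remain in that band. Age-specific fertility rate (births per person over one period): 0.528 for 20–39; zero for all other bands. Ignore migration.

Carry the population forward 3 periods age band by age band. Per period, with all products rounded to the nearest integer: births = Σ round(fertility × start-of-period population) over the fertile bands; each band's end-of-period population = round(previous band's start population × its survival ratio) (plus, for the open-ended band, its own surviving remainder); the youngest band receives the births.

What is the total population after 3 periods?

Numbering the bands 1..3 from youngest to oldest:
Period 1:
Births: 750 × 0.528 = 396
Band 2: 1600 × 0.942 = 1507
Band 3: 750 × 0.955 + 1290 × 0.652 = 716 + 841 = 1557
Population now: 0–19=396, 20–39=1507, 40+=1557
Period 2:
Births: 1507 × 0.528 = 796
Band 2: 396 × 0.942 = 373
Band 3: 1507 × 0.955 + 1557 × 0.652 = 1439 + 1015 = 2454
Population now: 0–19=796, 20–39=373, 40+=2454
Period 3:
Births: 373 × 0.528 = 197
Band 2: 796 × 0.942 = 750
Band 3: 373 × 0.955 + 2454 × 0.652 = 356 + 1600 = 1956
Population now: 0–19=197, 20–39=750, 40+=1956
Total after period 3: 197 + 750 + 1956 = 2903

2903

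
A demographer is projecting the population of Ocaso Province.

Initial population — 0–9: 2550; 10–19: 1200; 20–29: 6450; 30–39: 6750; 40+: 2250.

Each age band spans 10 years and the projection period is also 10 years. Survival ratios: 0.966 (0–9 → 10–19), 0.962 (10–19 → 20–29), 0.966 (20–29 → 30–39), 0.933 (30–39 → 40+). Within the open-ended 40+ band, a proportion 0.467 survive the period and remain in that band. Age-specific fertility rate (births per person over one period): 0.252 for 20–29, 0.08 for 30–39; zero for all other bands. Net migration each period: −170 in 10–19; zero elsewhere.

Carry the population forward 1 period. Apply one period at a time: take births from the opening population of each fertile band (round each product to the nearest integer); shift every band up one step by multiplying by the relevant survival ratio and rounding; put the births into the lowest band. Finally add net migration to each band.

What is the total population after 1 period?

Period 1.
Births: 6450 × 0.252 = 1625  |  6750 × 0.08 = 540 → total 2165
10–19: 2550 × 0.966 = 2463
20–29: 1200 × 0.962 = 1154
30–39: 6450 × 0.966 = 6231
40+: 6750 × 0.933 + 2250 × 0.467 = 6298 + 1051 = 7349
Net migration: 10–19 − 170 → 2293
Giving 2165 / 2293 / 1154 / 6231 / 7349.
Total after period 1: 2165 + 2293 + 1154 + 6231 + 7349 = 19192

19192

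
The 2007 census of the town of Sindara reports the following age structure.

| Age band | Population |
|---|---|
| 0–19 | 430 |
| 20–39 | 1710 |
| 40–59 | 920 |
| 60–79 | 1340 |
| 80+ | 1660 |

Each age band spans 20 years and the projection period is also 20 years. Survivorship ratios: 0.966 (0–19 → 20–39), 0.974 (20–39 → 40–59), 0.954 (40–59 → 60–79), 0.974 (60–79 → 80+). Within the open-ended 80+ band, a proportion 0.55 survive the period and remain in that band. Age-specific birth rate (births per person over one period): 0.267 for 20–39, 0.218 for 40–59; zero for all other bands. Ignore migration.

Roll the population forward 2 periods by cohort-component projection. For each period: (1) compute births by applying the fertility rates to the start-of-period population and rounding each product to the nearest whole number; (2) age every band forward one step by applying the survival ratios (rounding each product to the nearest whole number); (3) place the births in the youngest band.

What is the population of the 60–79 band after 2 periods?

— Period 1 —
Births: 1710 × 0.267 = 457  |  920 × 0.218 = 201 → total 658
20–39: 430 × 0.966 = 415
40–59: 1710 × 0.974 = 1666
60–79: 920 × 0.954 = 878
80+: 1340 × 0.974 + 1660 × 0.55 = 1305 + 913 = 2218
→ [658, 415, 1666, 878, 2218]
— Period 2 —
Births: 415 × 0.267 = 111  |  1666 × 0.218 = 363 → total 474
20–39: 658 × 0.966 = 636
40–59: 415 × 0.974 = 404
60–79: 1666 × 0.954 = 1589
80+: 878 × 0.974 + 2218 × 0.55 = 855 + 1220 = 2075
→ [474, 636, 404, 1589, 2075]

1589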